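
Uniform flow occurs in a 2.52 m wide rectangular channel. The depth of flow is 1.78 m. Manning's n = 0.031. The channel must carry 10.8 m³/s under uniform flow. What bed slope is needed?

Flow area A = b·y = 2.52 × 1.78 = 4.486 m². Wetted perimeter P = b + 2y = 2.52 + 2×1.78 = 6.08 m.
Hydraulic radius R = A/P = 4.486/6.08 = 0.7378 m.
From Manning's equation, S = [nQ / (1 A R^(2/3))]² = [0.031 × 10.8 / (1 × 4.486 × 0.7378^(2/3))]² = 0.00836.

S = 0.00836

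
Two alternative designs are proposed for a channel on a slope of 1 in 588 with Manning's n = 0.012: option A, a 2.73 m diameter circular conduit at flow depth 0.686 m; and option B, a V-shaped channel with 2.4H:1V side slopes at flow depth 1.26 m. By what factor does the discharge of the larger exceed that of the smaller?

4.23

Channel A: For a circular section of diameter D = 2.73 m at depth y = 0.686 m, the central angle is θ = 2 arccos(1 − 2y/D) = 2.1 rad. Then A = (D²/8)(θ − sin θ) = 1.153 m² and P = Dθ/2 = 2.867 m. Hydraulic radius R = A/P = 1.153/2.867 = 0.402 m. Q_A = (1/0.012)·1.153·0.402^(2/3)·√0.001701 = 2.158 m³/s.
Channel B: For a triangular section with side slope z = 2.4: A = zy² = 2.4×1.26² = 3.81 m²; P = 2y√(1+z²) = 2×1.26×2.6 = 6.552 m. Hydraulic radius R = A/P = 3.81/6.552 = 0.5815 m. Q_B = (1/0.012)·3.81·0.5815^(2/3)·√0.001701 = 9.123 m³/s.
The larger discharge is 9.123 m³/s and the smaller is 2.158 m³/s; the ratio is 4.23.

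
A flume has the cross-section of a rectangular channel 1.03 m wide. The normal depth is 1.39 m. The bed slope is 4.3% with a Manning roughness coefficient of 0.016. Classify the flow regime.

Flow area A = b·y = 1.03 × 1.39 = 1.432 m². Wetted perimeter P = b + 2y = 1.03 + 2×1.39 = 3.81 m.
Hydraulic radius R = A/P = 1.432/3.81 = 0.3758 m.
V = (1/n) R^(2/3) √S = (1/0.016) × 0.3758^(2/3) × √0.043 = 6.749 m/s. Hydraulic depth D_h = A/T = 1.432/1.03 = 1.39 m.
Froude number Fr = V/√(g·D_h) = 6.749/√(9.81×1.39) = 1.83, which is greater than 1, so the flow is supercritical.

supercritical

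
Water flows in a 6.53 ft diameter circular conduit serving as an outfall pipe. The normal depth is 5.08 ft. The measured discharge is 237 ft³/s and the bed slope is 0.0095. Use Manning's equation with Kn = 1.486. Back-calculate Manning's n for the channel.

n = 0.027

For a circular section of diameter D = 6.53 ft at depth y = 5.08 ft, the central angle is θ = 2 arccos(1 − 2y/D) = 4.32 rad. Then A = (D²/8)(θ − sin θ) = 27.95 ft² and P = Dθ/2 = 14.11 ft.
Hydraulic radius R = A/P = 27.95/14.11 = 1.982 ft.
Rearranging Manning's equation: n = (1.486/Q) A R^(2/3) S^(1/2) = (1.486/237) × 27.95 × 1.982^(2/3) × √0.0095 = 0.027.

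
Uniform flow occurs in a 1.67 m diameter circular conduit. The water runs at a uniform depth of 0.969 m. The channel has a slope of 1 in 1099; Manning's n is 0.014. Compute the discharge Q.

For a circular section of diameter D = 1.67 m at depth y = 0.969 m, the central angle is θ = 2 arccos(1 − 2y/D) = 3.464 rad. Then A = (D²/8)(θ − sin θ) = 1.318 m² and P = Dθ/2 = 2.892 m.
Hydraulic radius R = A/P = 1.318/2.892 = 0.4557 m.
Manning's equation: Q = (1/n) A R^(2/3) S^(1/2) = (1/0.014) × 1.318 × 0.4557^(2/3) × 0.0009099^(1/2) = 1.68 m³/s.

Q = 1.68 m³/s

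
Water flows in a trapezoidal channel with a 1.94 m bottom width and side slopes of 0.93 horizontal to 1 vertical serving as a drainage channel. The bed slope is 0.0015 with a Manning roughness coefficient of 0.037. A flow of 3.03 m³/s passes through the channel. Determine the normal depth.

Manning's equation rearranged: A R^(2/3) = nQ / (1·√S) = 0.037 × 3.03 / (√0.0015) = 2.895.
Try y = 1.02 m: A R^(2/3) = 2.15 — short.
Try y = 1.39 m: A R^(2/3) = 3.818 — over.
Try y = 1.2 m: A R^(2/3) = 2.899 — ≈ 2.895.

y_n = 1.2 m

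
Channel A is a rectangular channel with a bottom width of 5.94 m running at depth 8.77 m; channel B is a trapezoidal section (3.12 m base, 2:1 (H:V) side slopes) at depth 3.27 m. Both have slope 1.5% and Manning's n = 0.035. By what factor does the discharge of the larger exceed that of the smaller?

Channel A: Flow area A = b·y = 5.94 × 8.77 = 52.09 m². Wetted perimeter P = b + 2y = 5.94 + 2×8.77 = 23.48 m. Hydraulic radius R = A/P = 52.09/23.48 = 2.219 m. Q_A = (1/0.035)·52.09·2.219^(2/3)·√0.015 = 310.1 m³/s.
Channel B: With bottom width b = 3.12 m and side slope z = 2: A = (b + zy)y = (3.12 + 2×3.27)×3.27 = 31.59 m²; P = b + 2y√(1+z²) = 3.12 + 2×3.27×2.236 = 17.74 m. Hydraulic radius R = A/P = 31.59/17.74 = 1.78 m. Q_B = (1/0.035)·31.59·1.78^(2/3)·√0.015 = 162.4 m³/s.
The larger discharge is 310.1 m³/s and the smaller is 162.4 m³/s; the ratio is 1.91.

1.91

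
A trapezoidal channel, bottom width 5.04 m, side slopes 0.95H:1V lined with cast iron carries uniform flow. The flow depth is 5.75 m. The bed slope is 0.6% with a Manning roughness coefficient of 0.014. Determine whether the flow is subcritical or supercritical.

supercritical

With bottom width b = 5.04 m and side slope z = 0.95: A = (b + zy)y = (5.04 + 0.95×5.75)×5.75 = 60.39 m²; P = b + 2y√(1+z²) = 5.04 + 2×5.75×1.379 = 20.9 m.
Hydraulic radius R = A/P = 60.39/20.9 = 2.889 m.
V = (1/n) R^(2/3) √S = (1/0.014) × 2.889^(2/3) × √0.006 = 11.22 m/s. Hydraulic depth D_h = A/T = 60.39/15.96 = 3.783 m.
Froude number Fr = V/√(g·D_h) = 11.22/√(9.81×3.783) = 1.84, which is greater than 1, so the flow is supercritical.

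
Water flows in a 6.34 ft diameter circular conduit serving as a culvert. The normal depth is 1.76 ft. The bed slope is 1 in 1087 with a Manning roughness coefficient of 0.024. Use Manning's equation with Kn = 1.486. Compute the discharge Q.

Q = 13.6 ft³/s

For a circular section of diameter D = 6.34 ft at depth y = 1.76 ft, the central angle is θ = 2 arccos(1 − 2y/D) = 2.22 rad. Then A = (D²/8)(θ − sin θ) = 7.15 ft² and P = Dθ/2 = 7.036 ft.
Hydraulic radius R = A/P = 7.15/7.036 = 1.016 ft.
Manning's equation: Q = (1.486/n) A R^(2/3) S^(1/2) = (1.486/0.024) × 7.15 × 1.016^(2/3) × 0.00092^(1/2) = 13.6 ft³/s.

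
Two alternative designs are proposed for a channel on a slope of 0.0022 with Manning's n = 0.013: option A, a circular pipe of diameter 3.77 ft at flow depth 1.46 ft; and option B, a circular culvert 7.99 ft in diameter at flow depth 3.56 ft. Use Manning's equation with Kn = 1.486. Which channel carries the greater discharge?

channel B

Channel A: For a circular section of diameter D = 3.77 ft at depth y = 1.46 ft, the central angle is θ = 2 arccos(1 − 2y/D) = 2.687 rad. Then A = (D²/8)(θ − sin θ) = 3.993 ft² and P = Dθ/2 = 5.065 ft. Hydraulic radius R = A/P = 3.993/5.065 = 0.7884 ft. Q_A = (1.486/0.013)·3.993·0.7884^(2/3)·√0.0022 = 18.27 ft³/s.
Channel B: For a circular section of diameter D = 7.99 ft at depth y = 3.56 ft, the central angle is θ = 2 arccos(1 − 2y/D) = 2.923 rad. Then A = (D²/8)(θ − sin θ) = 21.6 ft² and P = Dθ/2 = 11.68 ft. Hydraulic radius R = A/P = 21.6/11.68 = 1.85 ft. Q_B = (1.486/0.013)·21.6·1.85^(2/3)·√0.0022 = 174.5 ft³/s.
Q_A = 18.27 ft³/s vs Q_B = 174.5 ft³/s, so channel B carries more.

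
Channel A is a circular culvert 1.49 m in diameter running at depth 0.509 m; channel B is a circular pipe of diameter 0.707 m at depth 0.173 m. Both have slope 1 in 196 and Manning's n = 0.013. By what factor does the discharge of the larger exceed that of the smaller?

Channel A: For a circular section of diameter D = 1.49 m at depth y = 0.509 m, the central angle is θ = 2 arccos(1 − 2y/D) = 2.497 rad. Then A = (D²/8)(θ − sin θ) = 0.5262 m² and P = Dθ/2 = 1.86 m. Hydraulic radius R = A/P = 0.5262/1.86 = 0.2829 m. Q_A = (1/0.013)·0.5262·0.2829^(2/3)·√0.005102 = 1.246 m³/s.
Channel B: For a circular section of diameter D = 0.707 m at depth y = 0.173 m, the central angle is θ = 2 arccos(1 − 2y/D) = 2.07 rad. Then A = (D²/8)(θ − sin θ) = 0.07446 m² and P = Dθ/2 = 0.7317 m. Hydraulic radius R = A/P = 0.07446/0.7317 = 0.1018 m. Q_B = (1/0.013)·0.07446·0.1018^(2/3)·√0.005102 = 0.08918 m³/s.
The larger discharge is 1.246 m³/s and the smaller is 0.08918 m³/s; the ratio is 14.

14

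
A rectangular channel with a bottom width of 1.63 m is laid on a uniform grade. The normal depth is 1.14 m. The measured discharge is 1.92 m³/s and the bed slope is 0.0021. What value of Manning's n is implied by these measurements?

Flow area A = b·y = 1.63 × 1.14 = 1.858 m². Wetted perimeter P = b + 2y = 1.63 + 2×1.14 = 3.91 m.
Hydraulic radius R = A/P = 1.858/3.91 = 0.4752 m.
Rearranging Manning's equation: n = (1/Q) A R^(2/3) S^(1/2) = (1/1.92) × 1.858 × 0.4752^(2/3) × √0.0021 = 0.027.

n = 0.027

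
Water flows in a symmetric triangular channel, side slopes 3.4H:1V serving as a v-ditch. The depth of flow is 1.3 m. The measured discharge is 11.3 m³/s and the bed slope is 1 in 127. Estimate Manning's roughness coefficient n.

n = 0.0329

For a triangular section with side slope z = 3.4: A = zy² = 3.4×1.3² = 5.746 m²; P = 2y√(1+z²) = 2×1.3×3.544 = 9.214 m.
Hydraulic radius R = A/P = 5.746/9.214 = 0.6236 m.
Rearranging Manning's equation: n = (1/Q) A R^(2/3) S^(1/2) = (1/11.3) × 5.746 × 0.6236^(2/3) × √0.007874 = 0.0329.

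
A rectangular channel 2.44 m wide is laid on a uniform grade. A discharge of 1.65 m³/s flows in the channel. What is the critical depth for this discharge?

For a rectangular channel, critical depth y_c = (q²/g)^(1/3) where q = Q/b = 1.65/2.44 = 0.6762 m²/s.
So y_c = (0.6762²/9.81)^(1/3) = 0.36 m.

y_c = 0.36 m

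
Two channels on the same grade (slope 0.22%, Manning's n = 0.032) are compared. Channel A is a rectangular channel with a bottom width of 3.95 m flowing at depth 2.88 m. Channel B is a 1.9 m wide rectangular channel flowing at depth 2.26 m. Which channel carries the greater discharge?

Channel A: Flow area A = b·y = 3.95 × 2.88 = 11.38 m². Wetted perimeter P = b + 2y = 3.95 + 2×2.88 = 9.71 m. Hydraulic radius R = A/P = 11.38/9.71 = 1.172 m. Q_A = (1/0.032)·11.38·1.172^(2/3)·√0.0022 = 18.53 m³/s.
Channel B: Flow area A = b·y = 1.9 × 2.26 = 4.294 m². Wetted perimeter P = b + 2y = 1.9 + 2×2.26 = 6.42 m. Hydraulic radius R = A/P = 4.294/6.42 = 0.6688 m. Q_B = (1/0.032)·4.294·0.6688^(2/3)·√0.0022 = 4.814 m³/s.
Q_A = 18.53 m³/s vs Q_B = 4.814 m³/s, so channel A carries more.

channel A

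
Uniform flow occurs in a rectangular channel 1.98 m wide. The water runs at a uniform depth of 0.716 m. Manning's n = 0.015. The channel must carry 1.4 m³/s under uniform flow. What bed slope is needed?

S = 0.000708

Flow area A = b·y = 1.98 × 0.716 = 1.418 m². Wetted perimeter P = b + 2y = 1.98 + 2×0.716 = 3.412 m.
Hydraulic radius R = A/P = 1.418/3.412 = 0.4155 m.
From Manning's equation, S = [nQ / (1 A R^(2/3))]² = [0.015 × 1.4 / (1 × 1.418 × 0.4155^(2/3))]² = 0.000708.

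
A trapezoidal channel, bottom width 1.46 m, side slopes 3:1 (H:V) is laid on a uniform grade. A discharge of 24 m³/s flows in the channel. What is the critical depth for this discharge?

y_c = 1.45 m

At critical depth, Q² T / (g A³) = 1, i.e. A³/T = Q²/g = 24²/9.81 = 58.72.
At y = 1.76 m: A³/T = 138.9 — too large.
At y = 1.06 m: A³/T = 15.21 — too small.
At y = 1.45 m: A³/T = 58.85 — close enough.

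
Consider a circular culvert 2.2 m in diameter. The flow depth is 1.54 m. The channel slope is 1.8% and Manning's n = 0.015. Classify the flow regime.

supercritical

For a circular section of diameter D = 2.2 m at depth y = 1.54 m, the central angle is θ = 2 arccos(1 − 2y/D) = 3.965 rad. Then A = (D²/8)(θ − sin θ) = 2.842 m² and P = Dθ/2 = 4.361 m.
Hydraulic radius R = A/P = 2.842/4.361 = 0.6517 m.
V = (1/n) R^(2/3) √S = (1/0.015) × 0.6517^(2/3) × √0.018 = 6.723 m/s. Hydraulic depth D_h = A/T = 2.842/2.016 = 1.41 m.
Froude number Fr = V/√(g·D_h) = 6.723/√(9.81×1.41) = 1.81, which is greater than 1, so the flow is supercritical.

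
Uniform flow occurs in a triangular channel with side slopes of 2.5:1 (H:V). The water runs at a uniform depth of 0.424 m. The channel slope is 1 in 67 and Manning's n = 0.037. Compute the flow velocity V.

For a triangular section with side slope z = 2.5: A = zy² = 2.5×0.424² = 0.4494 m²; P = 2y√(1+z²) = 2×0.424×2.693 = 2.283 m.
Hydraulic radius R = A/P = 0.4494/2.283 = 0.1968 m.
From Manning's equation, V = (1/n) R^(2/3) S^(1/2) = (1/0.037) × 0.1968^(2/3) × 0.01493^(1/2) = 1.12 m/s.

V = 1.12 m/s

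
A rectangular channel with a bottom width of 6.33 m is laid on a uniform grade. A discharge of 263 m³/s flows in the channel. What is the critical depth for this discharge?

For a rectangular channel, critical depth y_c = (q²/g)^(1/3) where q = Q/b = 263/6.33 = 41.55 m²/s.
So y_c = (41.55²/9.81)^(1/3) = 5.6 m.

y_c = 5.6 m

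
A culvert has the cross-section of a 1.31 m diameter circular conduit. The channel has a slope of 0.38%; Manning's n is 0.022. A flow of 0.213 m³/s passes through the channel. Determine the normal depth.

y_n = 0.305 m

Manning's equation rearranged: A R^(2/3) = nQ / (1·√S) = 0.022 × 0.213 / (√0.0038) = 0.07602.
At y = 0.256 m: A R^(2/3) = 0.05351 — low.
At y = 0.336 m: A R^(2/3) = 0.09229 — high.
At y = 0.305 m: A R^(2/3) = 0.07613 — matches.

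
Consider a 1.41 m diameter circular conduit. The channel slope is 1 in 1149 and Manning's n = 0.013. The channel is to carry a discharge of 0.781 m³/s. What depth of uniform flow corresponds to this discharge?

y_n = 0.656 m

Manning's equation rearranged: A R^(2/3) = nQ / (1·√S) = 0.013 × 0.781 / (√0.0008703) = 0.3442.
At y = 0.561 m: A R^(2/3) = 0.26 — short.
At y = 0.748 m: A R^(2/3) = 0.4302 — over.
At y = 0.656 m: A R^(2/3) = 0.3441 — matches.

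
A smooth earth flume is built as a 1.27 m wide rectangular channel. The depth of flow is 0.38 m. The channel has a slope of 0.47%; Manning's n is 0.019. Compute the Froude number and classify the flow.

Flow area A = b·y = 1.27 × 0.38 = 0.4826 m². Wetted perimeter P = b + 2y = 1.27 + 2×0.38 = 2.03 m.
Hydraulic radius R = A/P = 0.4826/2.03 = 0.2377 m.
V = (1/n) R^(2/3) √S = (1/0.019) × 0.2377^(2/3) × √0.0047 = 1.385 m/s. Hydraulic depth D_h = A/T = 0.4826/1.27 = 0.38 m.
Froude number Fr = V/√(g·D_h) = 1.385/√(9.81×0.38) = 0.717, which is less than 1, so the flow is subcritical.

subcritical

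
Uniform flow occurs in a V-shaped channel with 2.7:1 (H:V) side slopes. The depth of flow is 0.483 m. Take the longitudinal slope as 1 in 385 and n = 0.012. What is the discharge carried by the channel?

For a triangular section with side slope z = 2.7: A = zy² = 2.7×0.483² = 0.6299 m²; P = 2y√(1+z²) = 2×0.483×2.879 = 2.781 m.
Hydraulic radius R = A/P = 0.6299/2.781 = 0.2265 m.
Manning's equation: Q = (1/n) A R^(2/3) S^(1/2) = (1/0.012) × 0.6299 × 0.2265^(2/3) × 0.002597^(1/2) = 0.994 m³/s.

Q = 0.994 m³/s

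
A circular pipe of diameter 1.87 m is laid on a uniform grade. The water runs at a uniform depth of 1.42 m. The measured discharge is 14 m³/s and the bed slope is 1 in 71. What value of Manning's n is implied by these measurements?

n = 0.013

For a circular section of diameter D = 1.87 m at depth y = 1.42 m, the central angle is θ = 2 arccos(1 − 2y/D) = 4.232 rad. Then A = (D²/8)(θ − sin θ) = 2.238 m² and P = Dθ/2 = 3.957 m.
Hydraulic radius R = A/P = 2.238/3.957 = 0.5655 m.
Rearranging Manning's equation: n = (1/Q) A R^(2/3) S^(1/2) = (1/14) × 2.238 × 0.5655^(2/3) × √0.01408 = 0.013.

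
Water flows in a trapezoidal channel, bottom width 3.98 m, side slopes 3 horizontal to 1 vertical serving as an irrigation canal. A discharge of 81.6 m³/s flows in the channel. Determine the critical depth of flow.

y_c = 2.16 m

At critical depth, Q² T / (g A³) = 1, i.e. A³/T = Q²/g = 81.6²/9.81 = 678.8.
Try y = 1.93 m: A³/T = 430.9 — too small.
Try y = 2.56 m: A³/T = 1375 — too large.
Try y = 2.16 m: A³/T = 680.8 — matches.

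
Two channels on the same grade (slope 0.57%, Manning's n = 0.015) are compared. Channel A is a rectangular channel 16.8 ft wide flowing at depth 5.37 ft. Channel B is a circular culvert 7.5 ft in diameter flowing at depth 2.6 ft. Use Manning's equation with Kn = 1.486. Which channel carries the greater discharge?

channel A

Channel A: Flow area A = b·y = 16.8 × 5.37 = 90.22 ft². Wetted perimeter P = b + 2y = 16.8 + 2×5.37 = 27.54 ft. Hydraulic radius R = A/P = 90.22/27.54 = 3.276 ft. Q_A = (1.486/0.015)·90.22·3.276^(2/3)·√0.0057 = 1488 ft³/s.
Channel B: For a circular section of diameter D = 7.5 ft at depth y = 2.6 ft, the central angle is θ = 2 arccos(1 − 2y/D) = 2.518 rad. Then A = (D²/8)(θ − sin θ) = 13.6 ft² and P = Dθ/2 = 9.443 ft. Hydraulic radius R = A/P = 13.6/9.443 = 1.44 ft. Q_B = (1.486/0.015)·13.6·1.44^(2/3)·√0.0057 = 129.7 ft³/s.
Q_A = 1488 ft³/s vs Q_B = 129.7 ft³/s, so channel A carries more.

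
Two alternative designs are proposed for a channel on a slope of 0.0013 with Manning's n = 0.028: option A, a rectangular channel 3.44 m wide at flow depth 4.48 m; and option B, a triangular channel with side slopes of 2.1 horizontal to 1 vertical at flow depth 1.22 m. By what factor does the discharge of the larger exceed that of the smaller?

Channel A: Flow area A = b·y = 3.44 × 4.48 = 15.41 m². Wetted perimeter P = b + 2y = 3.44 + 2×4.48 = 12.4 m. Hydraulic radius R = A/P = 15.41/12.4 = 1.243 m. Q_A = (1/0.028)·15.41·1.243^(2/3)·√0.0013 = 22.94 m³/s.
Channel B: For a triangular section with side slope z = 2.1: A = zy² = 2.1×1.22² = 3.126 m²; P = 2y√(1+z²) = 2×1.22×2.326 = 5.675 m. Hydraulic radius R = A/P = 3.126/5.675 = 0.5507 m. Q_B = (1/0.028)·3.126·0.5507^(2/3)·√0.0013 = 2.704 m³/s.
The larger discharge is 22.94 m³/s and the smaller is 2.704 m³/s; the ratio is 8.48.

8.48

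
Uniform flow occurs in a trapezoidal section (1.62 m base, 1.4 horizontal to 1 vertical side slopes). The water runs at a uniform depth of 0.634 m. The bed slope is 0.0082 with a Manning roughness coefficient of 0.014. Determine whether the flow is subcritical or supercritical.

supercritical

With bottom width b = 1.62 m and side slope z = 1.4: A = (b + zy)y = (1.62 + 1.4×0.634)×0.634 = 1.59 m²; P = b + 2y√(1+z²) = 1.62 + 2×0.634×1.72 = 3.802 m.
Hydraulic radius R = A/P = 1.59/3.802 = 0.4182 m.
V = (1/n) R^(2/3) √S = (1/0.014) × 0.4182^(2/3) × √0.0082 = 3.617 m/s. Hydraulic depth D_h = A/T = 1.59/3.395 = 0.4683 m.
Froude number Fr = V/√(g·D_h) = 3.617/√(9.81×0.4683) = 1.69, which is greater than 1, so the flow is supercritical.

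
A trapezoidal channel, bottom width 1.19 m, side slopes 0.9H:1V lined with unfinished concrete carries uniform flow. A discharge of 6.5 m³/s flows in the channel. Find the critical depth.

y_c = 1.1 m

At critical depth, Q² T / (g A³) = 1, i.e. A³/T = Q²/g = 6.5²/9.81 = 4.307.
Try y = 0.984 m: A³/T = 2.877 — low.
Try y = 1.36 m: A³/T = 9.727 — high.
Try y = 1.1 m: A³/T = 4.35 — close enough.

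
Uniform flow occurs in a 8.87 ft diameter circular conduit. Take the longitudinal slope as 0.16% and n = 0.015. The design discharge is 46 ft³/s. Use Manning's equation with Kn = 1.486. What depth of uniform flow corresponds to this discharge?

Manning's equation rearranged: A R^(2/3) = nQ / (1.486·√S) = 0.015 × 46 / (1.486 × √0.0016) = 11.61.
Try y = 2.47 ft: A R^(2/3) = 17.8 — over.
Try y = 1.99 ft: A R^(2/3) = 11.6 — matches.

y_n = 1.99 ft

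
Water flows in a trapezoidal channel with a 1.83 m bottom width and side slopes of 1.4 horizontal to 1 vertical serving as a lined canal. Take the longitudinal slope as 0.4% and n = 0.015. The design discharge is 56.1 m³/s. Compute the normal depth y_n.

Manning's equation rearranged: A R^(2/3) = nQ / (1·√S) = 0.015 × 56.1 / (√0.004) = 13.31.
At y = 1.96 m: A R^(2/3) = 9.235 — short.
At y = 2.96 m: A R^(2/3) = 22.88 — over.
At y = 2.32 m: A R^(2/3) = 13.31 — ≈ 13.31.

y_n = 2.32 m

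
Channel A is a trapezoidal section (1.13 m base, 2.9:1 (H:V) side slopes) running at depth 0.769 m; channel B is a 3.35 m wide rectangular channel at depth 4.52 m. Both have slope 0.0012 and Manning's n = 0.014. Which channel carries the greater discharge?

channel B

Channel A: With bottom width b = 1.13 m and side slope z = 2.9: A = (b + zy)y = (1.13 + 2.9×0.769)×0.769 = 2.584 m²; P = b + 2y√(1+z²) = 1.13 + 2×0.769×3.068 = 5.848 m. Hydraulic radius R = A/P = 2.584/5.848 = 0.4419 m. Q_A = (1/0.014)·2.584·0.4419^(2/3)·√0.0012 = 3.709 m³/s.
Channel B: Flow area A = b·y = 3.35 × 4.52 = 15.14 m². Wetted perimeter P = b + 2y = 3.35 + 2×4.52 = 12.39 m. Hydraulic radius R = A/P = 15.14/12.39 = 1.222 m. Q_B = (1/0.014)·15.14·1.222^(2/3)·√0.0012 = 42.83 m³/s.
Q_A = 3.709 m³/s vs Q_B = 42.83 m³/s, so channel B carries more.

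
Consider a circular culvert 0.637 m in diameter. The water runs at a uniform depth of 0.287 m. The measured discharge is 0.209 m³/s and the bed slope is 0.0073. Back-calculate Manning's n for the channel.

For a circular section of diameter D = 0.637 m at depth y = 0.287 m, the central angle is θ = 2 arccos(1 − 2y/D) = 2.943 rad. Then A = (D²/8)(θ − sin θ) = 0.1393 m² and P = Dθ/2 = 0.9375 m.
Hydraulic radius R = A/P = 0.1393/0.9375 = 0.1486 m.
Rearranging Manning's equation: n = (1/Q) A R^(2/3) S^(1/2) = (1/0.209) × 0.1393 × 0.1486^(2/3) × √0.0073 = 0.016.

n = 0.016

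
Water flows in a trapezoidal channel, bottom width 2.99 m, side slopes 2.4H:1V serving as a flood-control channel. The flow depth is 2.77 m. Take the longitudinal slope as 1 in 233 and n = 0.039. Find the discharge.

With bottom width b = 2.99 m and side slope z = 2.4: A = (b + zy)y = (2.99 + 2.4×2.77)×2.77 = 26.7 m²; P = b + 2y√(1+z²) = 2.99 + 2×2.77×2.6 = 17.39 m.
Hydraulic radius R = A/P = 26.7/17.39 = 1.535 m.
Manning's equation: Q = (1/n) A R^(2/3) S^(1/2) = (1/0.039) × 26.7 × 1.535^(2/3) × 0.004292^(1/2) = 59.7 m³/s.

Q = 59.7 m³/s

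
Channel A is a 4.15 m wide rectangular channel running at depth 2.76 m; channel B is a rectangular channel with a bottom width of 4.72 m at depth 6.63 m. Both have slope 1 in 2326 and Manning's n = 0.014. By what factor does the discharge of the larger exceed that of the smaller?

Channel A: Flow area A = b·y = 4.15 × 2.76 = 11.45 m². Wetted perimeter P = b + 2y = 4.15 + 2×2.76 = 9.67 m. Hydraulic radius R = A/P = 11.45/9.67 = 1.184 m. Q_A = (1/0.014)·11.45·1.184^(2/3)·√0.0004299 = 18.99 m³/s.
Channel B: Flow area A = b·y = 4.72 × 6.63 = 31.29 m². Wetted perimeter P = b + 2y = 4.72 + 2×6.63 = 17.98 m. Hydraulic radius R = A/P = 31.29/17.98 = 1.74 m. Q_B = (1/0.014)·31.29·1.74^(2/3)·√0.0004299 = 67.06 m³/s.
The larger discharge is 67.06 m³/s and the smaller is 18.99 m³/s; the ratio is 3.53.

3.53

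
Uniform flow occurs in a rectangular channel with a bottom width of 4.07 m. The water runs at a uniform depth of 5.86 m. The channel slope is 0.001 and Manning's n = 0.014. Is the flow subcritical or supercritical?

Flow area A = b·y = 4.07 × 5.86 = 23.85 m². Wetted perimeter P = b + 2y = 4.07 + 2×5.86 = 15.79 m.
Hydraulic radius R = A/P = 23.85/15.79 = 1.51 m.
V = (1/n) R^(2/3) √S = (1/0.014) × 1.51^(2/3) × √0.001 = 2.974 m/s. Hydraulic depth D_h = A/T = 23.85/4.07 = 5.86 m.
Froude number Fr = V/√(g·D_h) = 2.974/√(9.81×5.86) = 0.392, which is less than 1, so the flow is subcritical.

subcritical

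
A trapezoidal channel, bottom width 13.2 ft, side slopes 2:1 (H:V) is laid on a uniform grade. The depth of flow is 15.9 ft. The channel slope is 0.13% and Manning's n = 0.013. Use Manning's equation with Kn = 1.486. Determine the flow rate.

Q = 12300 ft³/s

With bottom width b = 13.2 ft and side slope z = 2: A = (b + zy)y = (13.2 + 2×15.9)×15.9 = 715.5 ft²; P = b + 2y√(1+z²) = 13.2 + 2×15.9×2.236 = 84.31 ft.
Hydraulic radius R = A/P = 715.5/84.31 = 8.487 ft.
Manning's equation: Q = (1.486/n) A R^(2/3) S^(1/2) = (1.486/0.013) × 715.5 × 8.487^(2/3) × 0.0013^(1/2) = 12300 ft³/s.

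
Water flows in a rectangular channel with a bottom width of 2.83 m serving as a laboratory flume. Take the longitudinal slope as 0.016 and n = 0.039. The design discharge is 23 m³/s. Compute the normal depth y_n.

Manning's equation rearranged: A R^(2/3) = nQ / (1·√S) = 0.039 × 23 / (√0.016) = 7.091.
Try y = 2.9 m: A R^(2/3) = 7.937 — high.
Try y = 1.97 m: A R^(2/3) = 4.898 — low.
Try y = 2.65 m: A R^(2/3) = 7.107 — close enough.

y_n = 2.65 m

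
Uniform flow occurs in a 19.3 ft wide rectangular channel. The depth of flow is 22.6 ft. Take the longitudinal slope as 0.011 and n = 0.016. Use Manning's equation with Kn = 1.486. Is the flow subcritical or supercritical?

Flow area A = b·y = 19.3 × 22.6 = 436.2 ft². Wetted perimeter P = b + 2y = 19.3 + 2×22.6 = 64.5 ft.
Hydraulic radius R = A/P = 436.2/64.5 = 6.762 ft.
V = (1.486/n) R^(2/3) √S = (1.486/0.016) × 6.762^(2/3) × √0.011 = 34.83 ft/s. Hydraulic depth D_h = A/T = 436.2/19.3 = 22.6 ft.
Froude number Fr = V/√(g·D_h) = 34.83/√(32.2×22.6) = 1.29, which is greater than 1, so the flow is supercritical.

supercritical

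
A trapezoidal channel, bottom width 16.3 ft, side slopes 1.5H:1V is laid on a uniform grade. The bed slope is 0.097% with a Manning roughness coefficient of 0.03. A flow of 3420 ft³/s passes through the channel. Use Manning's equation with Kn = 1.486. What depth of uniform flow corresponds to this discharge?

Manning's equation rearranged: A R^(2/3) = nQ / (1.486·√S) = 0.03 × 3420 / (1.486 × √0.00097) = 2217.
Try y = 10.5 ft: A R^(2/3) = 1137 — short.
Try y = 14.5 ft: A R^(2/3) = 2215 — matches.

y_n = 14.5 ft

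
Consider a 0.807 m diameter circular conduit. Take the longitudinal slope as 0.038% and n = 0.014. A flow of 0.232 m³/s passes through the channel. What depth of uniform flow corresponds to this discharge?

y_n = 0.626 m

Manning's equation rearranged: A R^(2/3) = nQ / (1·√S) = 0.014 × 0.232 / (√0.00038) = 0.1666.
Trying y = 0.724 m: A R^(2/3) = 0.1873 — over.
Trying y = 0.476 m: A R^(2/3) = 0.1151 — short.
Trying y = 0.626 m: A R^(2/3) = 0.1666 — close enough.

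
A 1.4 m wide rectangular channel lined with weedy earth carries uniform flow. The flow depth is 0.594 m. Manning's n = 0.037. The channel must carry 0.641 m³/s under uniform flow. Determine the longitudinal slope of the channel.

Flow area A = b·y = 1.4 × 0.594 = 0.8316 m². Wetted perimeter P = b + 2y = 1.4 + 2×0.594 = 2.588 m.
Hydraulic radius R = A/P = 0.8316/2.588 = 0.3213 m.
From Manning's equation, S = [nQ / (1 A R^(2/3))]² = [0.037 × 0.641 / (1 × 0.8316 × 0.3213^(2/3))]² = 0.0037.

S = 0.0037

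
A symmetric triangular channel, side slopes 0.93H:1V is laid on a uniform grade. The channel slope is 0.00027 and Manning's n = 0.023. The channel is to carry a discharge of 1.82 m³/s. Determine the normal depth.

y_n = 1.91 m

Manning's equation rearranged: A R^(2/3) = nQ / (1·√S) = 0.023 × 1.82 / (√0.00027) = 2.548.
Try y = 1.34 m: A R^(2/3) = 0.9897 — short.
Try y = 2.19 m: A R^(2/3) = 3.668 — over.
Try y = 1.91 m: A R^(2/3) = 2.547 — close enough.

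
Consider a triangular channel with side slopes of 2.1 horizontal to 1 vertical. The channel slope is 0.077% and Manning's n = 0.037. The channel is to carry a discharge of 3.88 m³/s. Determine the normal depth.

Manning's equation rearranged: A R^(2/3) = nQ / (1·√S) = 0.037 × 3.88 / (√0.00077) = 5.174.
At y = 2.11 m: A R^(2/3) = 9.051 — high.
At y = 1.52 m: A R^(2/3) = 3.775 — low.
At y = 1.71 m: A R^(2/3) = 5.167 — ≈ 5.174.

y_n = 1.71 m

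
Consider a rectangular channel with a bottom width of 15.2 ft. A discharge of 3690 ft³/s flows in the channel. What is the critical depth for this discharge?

For a rectangular channel, critical depth y_c = (q²/g)^(1/3) where q = Q/b = 3690/15.2 = 242.8 ft²/s.
So y_c = (242.8²/32.2)^(1/3) = 12.2 ft.

y_c = 12.2 ft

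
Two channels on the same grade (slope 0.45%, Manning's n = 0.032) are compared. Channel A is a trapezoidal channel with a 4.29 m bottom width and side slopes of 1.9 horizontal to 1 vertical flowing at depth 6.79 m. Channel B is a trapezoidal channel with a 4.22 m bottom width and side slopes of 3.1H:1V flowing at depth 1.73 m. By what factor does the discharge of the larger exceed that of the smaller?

Channel A: With bottom width b = 4.29 m and side slope z = 1.9: A = (b + zy)y = (4.29 + 1.9×6.79)×6.79 = 116.7 m²; P = b + 2y√(1+z²) = 4.29 + 2×6.79×2.147 = 33.45 m. Hydraulic radius R = A/P = 116.7/33.45 = 3.49 m. Q_A = (1/0.032)·116.7·3.49^(2/3)·√0.0045 = 563 m³/s.
Channel B: With bottom width b = 4.22 m and side slope z = 3.1: A = (b + zy)y = (4.22 + 3.1×1.73)×1.73 = 16.58 m²; P = b + 2y√(1+z²) = 4.22 + 2×1.73×3.257 = 15.49 m. Hydraulic radius R = A/P = 16.58/15.49 = 1.07 m. Q_B = (1/0.032)·16.58·1.07^(2/3)·√0.0045 = 36.36 m³/s.
The larger discharge is 563 m³/s and the smaller is 36.36 m³/s; the ratio is 15.5.

15.5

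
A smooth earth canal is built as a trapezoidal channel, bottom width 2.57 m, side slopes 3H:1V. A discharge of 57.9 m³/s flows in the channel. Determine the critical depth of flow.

At critical depth, Q² T / (g A³) = 1, i.e. A³/T = Q²/g = 57.9²/9.81 = 341.7.
Try y = 2.26 m: A³/T = 585 — too large.
Try y = 1.57 m: A³/T = 124.5 — too small.
Try y = 1.99 m: A³/T = 338.3 — close enough.

y_c = 1.99 m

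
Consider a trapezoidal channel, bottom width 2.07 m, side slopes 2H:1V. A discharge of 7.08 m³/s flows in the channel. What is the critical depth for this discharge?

y_c = 0.814 m

At critical depth, Q² T / (g A³) = 1, i.e. A³/T = Q²/g = 7.08²/9.81 = 5.11.
Trying y = 0.582 m: A³/T = 1.516 — short.
Trying y = 0.986 m: A³/T = 10.53 — over.
Trying y = 0.814 m: A³/T = 5.121 — ≈ 5.11.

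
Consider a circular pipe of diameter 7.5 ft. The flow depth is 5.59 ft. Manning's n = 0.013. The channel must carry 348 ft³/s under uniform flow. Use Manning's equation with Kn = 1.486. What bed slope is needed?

S = 0.00251

For a circular section of diameter D = 7.5 ft at depth y = 5.59 ft, the central angle is θ = 2 arccos(1 − 2y/D) = 4.167 rad. Then A = (D²/8)(θ − sin θ) = 35.31 ft² and P = Dθ/2 = 15.63 ft.
Hydraulic radius R = A/P = 35.31/15.63 = 2.26 ft.
From Manning's equation, S = [nQ / (1.486 A R^(2/3))]² = [0.013 × 348 / (1.486 × 35.31 × 2.26^(2/3))]² = 0.00251.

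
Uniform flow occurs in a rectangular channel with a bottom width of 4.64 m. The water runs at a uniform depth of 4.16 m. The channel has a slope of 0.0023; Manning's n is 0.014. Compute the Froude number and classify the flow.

Flow area A = b·y = 4.64 × 4.16 = 19.3 m². Wetted perimeter P = b + 2y = 4.64 + 2×4.16 = 12.96 m.
Hydraulic radius R = A/P = 19.3/12.96 = 1.489 m.
V = (1/n) R^(2/3) √S = (1/0.014) × 1.489^(2/3) × √0.0023 = 4.468 m/s. Hydraulic depth D_h = A/T = 19.3/4.64 = 4.16 m.
Froude number Fr = V/√(g·D_h) = 4.468/√(9.81×4.16) = 0.699, which is less than 1, so the flow is subcritical.

subcritical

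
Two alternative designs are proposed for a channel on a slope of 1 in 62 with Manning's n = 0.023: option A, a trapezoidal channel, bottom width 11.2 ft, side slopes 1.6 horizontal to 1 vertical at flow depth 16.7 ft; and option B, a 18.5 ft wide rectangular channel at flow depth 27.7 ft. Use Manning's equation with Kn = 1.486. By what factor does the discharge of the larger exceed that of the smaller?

Channel A: With bottom width b = 11.2 ft and side slope z = 1.6: A = (b + zy)y = (11.2 + 1.6×16.7)×16.7 = 633.3 ft²; P = b + 2y√(1+z²) = 11.2 + 2×16.7×1.887 = 74.22 ft. Hydraulic radius R = A/P = 633.3/74.22 = 8.532 ft. Q_A = (1.486/0.023)·633.3·8.532^(2/3)·√0.01613 = 21700 ft³/s.
Channel B: Flow area A = b·y = 18.5 × 27.7 = 512.4 ft². Wetted perimeter P = b + 2y = 18.5 + 2×27.7 = 73.9 ft. Hydraulic radius R = A/P = 512.4/73.9 = 6.934 ft. Q_B = (1.486/0.023)·512.4·6.934^(2/3)·√0.01613 = 15290 ft³/s.
The larger discharge is 21700 ft³/s and the smaller is 15290 ft³/s; the ratio is 1.42.

1.42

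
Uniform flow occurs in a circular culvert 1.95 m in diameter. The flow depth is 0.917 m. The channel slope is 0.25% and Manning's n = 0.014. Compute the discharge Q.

Q = 2.97 m³/s

For a circular section of diameter D = 1.95 m at depth y = 0.917 m, the central angle is θ = 2 arccos(1 − 2y/D) = 3.023 rad. Then A = (D²/8)(θ − sin θ) = 1.38 m² and P = Dθ/2 = 2.947 m.
Hydraulic radius R = A/P = 1.38/2.947 = 0.4683 m.
Manning's equation: Q = (1/n) A R^(2/3) S^(1/2) = (1/0.014) × 1.38 × 0.4683^(2/3) × 0.0025^(1/2) = 2.97 m³/s.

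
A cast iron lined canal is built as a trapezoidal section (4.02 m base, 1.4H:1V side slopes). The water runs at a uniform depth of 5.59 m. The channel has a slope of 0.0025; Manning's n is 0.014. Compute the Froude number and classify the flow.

With bottom width b = 4.02 m and side slope z = 1.4: A = (b + zy)y = (4.02 + 1.4×5.59)×5.59 = 66.22 m²; P = b + 2y√(1+z²) = 4.02 + 2×5.59×1.72 = 23.25 m.
Hydraulic radius R = A/P = 66.22/23.25 = 2.848 m.
V = (1/n) R^(2/3) √S = (1/0.014) × 2.848^(2/3) × √0.0025 = 7.175 m/s. Hydraulic depth D_h = A/T = 66.22/19.67 = 3.366 m.
Froude number Fr = V/√(g·D_h) = 7.175/√(9.81×3.366) = 1.25, which is greater than 1, so the flow is supercritical.

supercritical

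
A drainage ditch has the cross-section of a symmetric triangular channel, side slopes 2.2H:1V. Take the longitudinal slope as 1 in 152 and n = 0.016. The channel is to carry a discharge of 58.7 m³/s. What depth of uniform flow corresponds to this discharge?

y_n = 2.27 m

Manning's equation rearranged: A R^(2/3) = nQ / (1·√S) = 0.016 × 58.7 / (√0.006579) = 11.58.
Trying y = 2.03 m: A R^(2/3) = 8.601 — short.
Trying y = 2.89 m: A R^(2/3) = 22.06 — over.
Trying y = 2.27 m: A R^(2/3) = 11.59 — close enough.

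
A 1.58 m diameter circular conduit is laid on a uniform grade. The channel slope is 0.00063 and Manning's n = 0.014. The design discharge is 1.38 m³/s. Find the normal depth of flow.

Manning's equation rearranged: A R^(2/3) = nQ / (1·√S) = 0.014 × 1.38 / (√0.00063) = 0.7697.
Try y = 0.766 m: A R^(2/3) = 0.5007 — low.
Try y = 1.13 m: A R^(2/3) = 0.9085 — high.
Try y = 1 m: A R^(2/3) = 0.7682 — close enough.

y_n = 1 m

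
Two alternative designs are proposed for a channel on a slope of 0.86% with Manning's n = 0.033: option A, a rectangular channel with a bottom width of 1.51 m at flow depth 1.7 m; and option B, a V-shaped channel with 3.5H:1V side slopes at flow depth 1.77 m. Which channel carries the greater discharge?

channel B

Channel A: Flow area A = b·y = 1.51 × 1.7 = 2.567 m². Wetted perimeter P = b + 2y = 1.51 + 2×1.7 = 4.91 m. Hydraulic radius R = A/P = 2.567/4.91 = 0.5228 m. Q_A = (1/0.033)·2.567·0.5228^(2/3)·√0.0086 = 4.682 m³/s.
Channel B: For a triangular section with side slope z = 3.5: A = zy² = 3.5×1.77² = 10.97 m²; P = 2y√(1+z²) = 2×1.77×3.64 = 12.89 m. Hydraulic radius R = A/P = 10.97/12.89 = 0.8509 m. Q_B = (1/0.033)·10.97·0.8509^(2/3)·√0.0086 = 27.67 m³/s.
Q_A = 4.682 m³/s vs Q_B = 27.67 m³/s, so channel B carries more.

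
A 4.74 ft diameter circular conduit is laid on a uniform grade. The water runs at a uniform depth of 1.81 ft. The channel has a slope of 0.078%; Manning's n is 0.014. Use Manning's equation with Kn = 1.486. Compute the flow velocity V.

V = 2.93 ft/s

For a circular section of diameter D = 4.74 ft at depth y = 1.81 ft, the central angle is θ = 2 arccos(1 − 2y/D) = 2.665 rad. Then A = (D²/8)(θ − sin θ) = 6.194 ft² and P = Dθ/2 = 6.315 ft.
Hydraulic radius R = A/P = 6.194/6.315 = 0.9808 ft.
From Manning's equation, V = (1.486/n) R^(2/3) S^(1/2) = (1.486/0.014) × 0.9808^(2/3) × 0.00078^(1/2) = 2.93 ft/s.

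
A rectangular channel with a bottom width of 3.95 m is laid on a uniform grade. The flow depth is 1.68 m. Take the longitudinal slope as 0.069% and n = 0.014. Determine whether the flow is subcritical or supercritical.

Flow area A = b·y = 3.95 × 1.68 = 6.636 m². Wetted perimeter P = b + 2y = 3.95 + 2×1.68 = 7.31 m.
Hydraulic radius R = A/P = 6.636/7.31 = 0.9078 m.
V = (1/n) R^(2/3) √S = (1/0.014) × 0.9078^(2/3) × √0.00069 = 1.759 m/s. Hydraulic depth D_h = A/T = 6.636/3.95 = 1.68 m.
Froude number Fr = V/√(g·D_h) = 1.759/√(9.81×1.68) = 0.433, which is less than 1, so the flow is subcritical.

subcritical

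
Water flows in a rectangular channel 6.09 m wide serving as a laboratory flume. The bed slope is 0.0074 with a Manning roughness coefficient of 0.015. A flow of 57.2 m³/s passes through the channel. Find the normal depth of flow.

y_n = 1.59 m

Manning's equation rearranged: A R^(2/3) = nQ / (1·√S) = 0.015 × 57.2 / (√0.0074) = 9.974.
At y = 1.2 m: A R^(2/3) = 6.613 — short.
At y = 1.73 m: A R^(2/3) = 11.25 — over.
At y = 1.59 m: A R^(2/3) = 9.969 — close enough.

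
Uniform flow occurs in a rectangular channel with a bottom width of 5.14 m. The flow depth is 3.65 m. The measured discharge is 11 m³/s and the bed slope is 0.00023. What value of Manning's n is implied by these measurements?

Flow area A = b·y = 5.14 × 3.65 = 18.76 m². Wetted perimeter P = b + 2y = 5.14 + 2×3.65 = 12.44 m.
Hydraulic radius R = A/P = 18.76/12.44 = 1.508 m.
Rearranging Manning's equation: n = (1/Q) A R^(2/3) S^(1/2) = (1/11) × 18.76 × 1.508^(2/3) × √0.00023 = 0.034.

n = 0.034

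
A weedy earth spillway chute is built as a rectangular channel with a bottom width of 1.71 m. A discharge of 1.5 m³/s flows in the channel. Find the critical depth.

y_c = 0.428 m

For a rectangular channel, critical depth y_c = (q²/g)^(1/3) where q = Q/b = 1.5/1.71 = 0.8772 m²/s.
So y_c = (0.8772²/9.81)^(1/3) = 0.428 m.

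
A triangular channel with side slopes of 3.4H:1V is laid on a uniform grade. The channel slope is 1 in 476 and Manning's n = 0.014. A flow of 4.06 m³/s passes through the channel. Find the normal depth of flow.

Manning's equation rearranged: A R^(2/3) = nQ / (1·√S) = 0.014 × 4.06 / (√0.002101) = 1.24.
Trying y = 0.665 m: A R^(2/3) = 0.7019 — short.
Trying y = 0.961 m: A R^(2/3) = 1.874 — over.
Trying y = 0.823 m: A R^(2/3) = 1.239 — close enough.

y_n = 0.823 m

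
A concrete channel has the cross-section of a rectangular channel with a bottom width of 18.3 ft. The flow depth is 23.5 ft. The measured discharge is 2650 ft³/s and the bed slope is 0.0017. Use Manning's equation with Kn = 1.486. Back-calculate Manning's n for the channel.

Flow area A = b·y = 18.3 × 23.5 = 430.1 ft². Wetted perimeter P = b + 2y = 18.3 + 2×23.5 = 65.3 ft.
Hydraulic radius R = A/P = 430.1/65.3 = 6.586 ft.
Rearranging Manning's equation: n = (1.486/Q) A R^(2/3) S^(1/2) = (1.486/2650) × 430.1 × 6.586^(2/3) × √0.0017 = 0.0349.

n = 0.0349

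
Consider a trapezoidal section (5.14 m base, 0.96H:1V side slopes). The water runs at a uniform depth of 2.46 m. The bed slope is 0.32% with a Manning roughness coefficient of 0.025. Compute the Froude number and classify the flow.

subcritical

With bottom width b = 5.14 m and side slope z = 0.96: A = (b + zy)y = (5.14 + 0.96×2.46)×2.46 = 18.45 m²; P = b + 2y√(1+z²) = 5.14 + 2×2.46×1.386 = 11.96 m.
Hydraulic radius R = A/P = 18.45/11.96 = 1.543 m.
V = (1/n) R^(2/3) √S = (1/0.025) × 1.543^(2/3) × √0.0032 = 3.021 m/s. Hydraulic depth D_h = A/T = 18.45/9.863 = 1.871 m.
Froude number Fr = V/√(g·D_h) = 3.021/√(9.81×1.871) = 0.705, which is less than 1, so the flow is subcritical.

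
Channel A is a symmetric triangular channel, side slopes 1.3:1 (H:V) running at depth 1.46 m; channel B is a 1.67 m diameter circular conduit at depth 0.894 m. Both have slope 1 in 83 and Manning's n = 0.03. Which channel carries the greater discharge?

Channel A: For a triangular section with side slope z = 1.3: A = zy² = 1.3×1.46² = 2.771 m²; P = 2y√(1+z²) = 2×1.46×1.64 = 4.789 m. Hydraulic radius R = A/P = 2.771/4.789 = 0.5786 m. Q_A = (1/0.03)·2.771·0.5786^(2/3)·√0.01205 = 7.04 m³/s.
Channel B: For a circular section of diameter D = 1.67 m at depth y = 0.894 m, the central angle is θ = 2 arccos(1 − 2y/D) = 3.283 rad. Then A = (D²/8)(θ − sin θ) = 1.194 m² and P = Dθ/2 = 2.741 m. Hydraulic radius R = A/P = 1.194/2.741 = 0.4354 m. Q_B = (1/0.03)·1.194·0.4354^(2/3)·√0.01205 = 2.509 m³/s.
Q_A = 7.04 m³/s vs Q_B = 2.509 m³/s, so channel A carries more.

channel A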